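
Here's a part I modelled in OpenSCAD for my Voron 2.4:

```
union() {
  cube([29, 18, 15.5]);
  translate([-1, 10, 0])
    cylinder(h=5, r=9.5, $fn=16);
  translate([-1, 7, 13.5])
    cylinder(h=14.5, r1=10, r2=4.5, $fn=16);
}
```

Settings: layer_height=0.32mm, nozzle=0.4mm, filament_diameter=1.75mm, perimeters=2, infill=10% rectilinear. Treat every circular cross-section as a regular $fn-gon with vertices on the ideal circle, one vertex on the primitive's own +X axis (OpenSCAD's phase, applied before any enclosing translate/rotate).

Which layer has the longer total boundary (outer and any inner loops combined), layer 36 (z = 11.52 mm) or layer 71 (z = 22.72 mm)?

layer 36 (z = 11.52 mm)

Layer 36 (z = 11.52): the 29×18 cube contributes its full rectangle (perimeter 94.00 mm); the cylinder at (-1, 10) is absent (z outside [0, 5]); the cone at (-1, 7) is absent (z outside [13.5, 28]); Taking the union: only the 29×18 cube is present, so the union is just that shape — boundary = 94.00 mm. So its perimeter = 94.00 mm. Layer 71 (z = 22.72): the cube is not intersected at this z (z outside [0, 15.5]); the cylinder at (-1, 10) is not intersected at this z (z outside [0, 5]); the cone at (-1, 7) contributes a regular 16-gon of circumradius 6.503 (interpolated between r1=10 and r2=4.5 at t=0.636) (perimeter = 2·16·6.503·sin(180°/16) = 40.60 mm); Merging all regions: only the cone at (-1, 7) is present, so the union is just that shape — boundary = 40.60 mm. So its perimeter = 40.60 mm. Layer 36 is larger (94.00 vs 40.60 mm).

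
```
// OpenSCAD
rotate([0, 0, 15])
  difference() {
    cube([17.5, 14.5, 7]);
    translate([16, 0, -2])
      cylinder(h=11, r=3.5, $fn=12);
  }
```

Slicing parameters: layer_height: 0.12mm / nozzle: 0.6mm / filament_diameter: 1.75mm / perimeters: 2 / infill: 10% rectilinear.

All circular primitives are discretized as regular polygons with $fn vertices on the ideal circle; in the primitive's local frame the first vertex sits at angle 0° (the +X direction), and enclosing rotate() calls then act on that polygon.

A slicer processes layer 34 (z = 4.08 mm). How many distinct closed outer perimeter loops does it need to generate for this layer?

At z = 4.08 mm: the cube is present — its section is the full 17.5×14.5 rectangle; the r=3.5 cylinder at (16, 0) contributes a regular 12-gon of circumradius 3.5; After the difference (first − rest): starting from the 17.5×14.5 cube, the r=3.5 cylinder at (16, 0) partially overlaps it — only the 14.14 mm² overlap (of its 36.75 mm²) is removed, clipping the outline — 1 connected region; (rotated 15° about Z; rotation is an isometry so areas/perimeters/island counts are preserved). The result has 1 disconnected region.

1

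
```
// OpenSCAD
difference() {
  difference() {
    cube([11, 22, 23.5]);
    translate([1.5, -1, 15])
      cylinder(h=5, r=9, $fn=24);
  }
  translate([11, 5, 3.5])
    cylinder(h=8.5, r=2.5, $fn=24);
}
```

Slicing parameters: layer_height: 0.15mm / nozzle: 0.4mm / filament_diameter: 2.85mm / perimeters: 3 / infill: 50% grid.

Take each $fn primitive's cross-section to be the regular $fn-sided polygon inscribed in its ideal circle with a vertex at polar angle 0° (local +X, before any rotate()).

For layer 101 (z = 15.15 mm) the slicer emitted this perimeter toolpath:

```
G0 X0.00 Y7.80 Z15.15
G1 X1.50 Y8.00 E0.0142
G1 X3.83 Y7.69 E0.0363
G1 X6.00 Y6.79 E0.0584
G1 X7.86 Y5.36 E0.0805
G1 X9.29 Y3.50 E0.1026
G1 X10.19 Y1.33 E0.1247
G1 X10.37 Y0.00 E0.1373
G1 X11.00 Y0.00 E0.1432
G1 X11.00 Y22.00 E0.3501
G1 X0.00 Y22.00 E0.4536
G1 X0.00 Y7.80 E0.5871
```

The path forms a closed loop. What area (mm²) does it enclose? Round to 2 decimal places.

176.23 mm²

Apply the shoelace formula to the sequence of (X, Y) vertices; enclosed area = 176.23 mm².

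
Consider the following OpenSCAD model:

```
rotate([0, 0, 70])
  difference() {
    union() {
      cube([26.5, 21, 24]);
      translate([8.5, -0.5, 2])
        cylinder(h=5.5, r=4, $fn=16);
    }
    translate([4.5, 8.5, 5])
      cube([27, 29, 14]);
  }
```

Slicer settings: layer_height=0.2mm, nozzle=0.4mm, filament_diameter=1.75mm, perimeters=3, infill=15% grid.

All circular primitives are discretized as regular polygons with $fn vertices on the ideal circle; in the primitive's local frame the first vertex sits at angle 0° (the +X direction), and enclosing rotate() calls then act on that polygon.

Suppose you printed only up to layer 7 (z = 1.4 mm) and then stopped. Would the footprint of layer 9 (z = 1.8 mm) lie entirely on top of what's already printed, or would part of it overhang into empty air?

Compare the two slices. At z = 1.4: the cube (footprint 26.5×21) is included at this height (area 556.50 mm²); the cylinder at (8.5, -0.5) is not intersected at this z (z outside [2, 7.5]); Taking the union: only the 26.5×21 cube is present, so the union is just that shape — area = 556.50 mm²; the cube at (4.5, 8.5) is absent (z outside [5, 19]); Taking the first minus the rest: none of the subtracted shapes is present at this height, so that combined region is unchanged — area = 556.50 mm²; (rotated 70° about Z; rotation is an isometry so areas/perimeters/island counts are preserved). At z = 1.8: the cube (footprint 26.5×21) is included at this height (area 556.50 mm²); the cylinder at (8.5, -0.5) is absent (z outside [2, 7.5]); Taking the union: only the 26.5×21 cube is present, so the union is just that shape — area = 556.50 mm²; the cube at (4.5, 8.5) is not intersected at this z (z outside [5, 19]); Subtracting the remaining from the first: none of the subtracted shapes is present at this height, so the result so far is unchanged — area = 556.50 mm²; (whole slice rotated 70° about Z — lengths, areas and connectivity unchanged). Checking containment: the cross-section at z = 1.8 is a subset of the cross-section at z = 1.4.

entirely on top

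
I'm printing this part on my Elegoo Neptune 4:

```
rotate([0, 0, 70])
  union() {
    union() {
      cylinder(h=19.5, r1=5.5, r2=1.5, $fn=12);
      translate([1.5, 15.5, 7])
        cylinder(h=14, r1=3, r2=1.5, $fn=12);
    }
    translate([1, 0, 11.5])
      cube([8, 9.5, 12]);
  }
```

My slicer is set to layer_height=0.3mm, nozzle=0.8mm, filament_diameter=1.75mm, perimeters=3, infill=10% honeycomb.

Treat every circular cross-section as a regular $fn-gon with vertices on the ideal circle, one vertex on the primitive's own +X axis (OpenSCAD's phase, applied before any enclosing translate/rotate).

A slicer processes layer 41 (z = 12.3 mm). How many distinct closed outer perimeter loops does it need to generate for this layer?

2

At z = 12.3 mm: the cone (r1=5.5→r2=1.5) has section circumradius 2.977 here — a regular 12-gon; the cone at (1.5, 15.5) (r1=3→r2=1.5) has section circumradius 2.432 here — a regular 12-gon; Merging all regions: the 2 present regions are separate (no shared area or edge), so areas and boundary lengths simply add and each stays a separate island — 2 connected regions; the 8×9.5 cube at (1, 0) contributes its full rectangle; Taking the union: the regions partially overlap (shared area 3.80 mm²), so overlapping operands fuse into one piece — 2 connected regions; (whole slice rotated 70° about Z — lengths, areas and connectivity unchanged). The result has 2 disconnected regions.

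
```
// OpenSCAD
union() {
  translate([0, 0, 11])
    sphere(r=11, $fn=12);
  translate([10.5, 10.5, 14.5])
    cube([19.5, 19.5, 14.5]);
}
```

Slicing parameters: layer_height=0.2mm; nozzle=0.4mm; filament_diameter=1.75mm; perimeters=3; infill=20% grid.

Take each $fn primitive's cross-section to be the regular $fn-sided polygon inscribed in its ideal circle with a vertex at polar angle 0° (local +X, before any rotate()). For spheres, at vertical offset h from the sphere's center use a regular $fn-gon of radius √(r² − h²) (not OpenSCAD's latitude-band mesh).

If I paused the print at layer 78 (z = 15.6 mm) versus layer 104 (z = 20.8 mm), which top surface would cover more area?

Layer 78 (z = 15.6): the r=11 sphere contributes a regular 12-gon of circumradius √(11²−4.6²) = 9.992 (area = (12/2)·9.992²·sin(360°/12) = 299.52 mm²); the cube at (10.5, 10.5) (footprint 19.5×19.5) is included at this height (area 380.25 mm²); Taking the union: the 2 present regions are separate (no shared area or edge), so areas and boundary lengths simply add and each stays a separate island — area = 679.77 mm². So its area = 679.77 mm². Layer 104 (z = 20.8): the sphere: section is a regular 12-gon, circumradius = √(r²−h²) = √(11²−9.8²) = 4.996 (area = (12/2)·4.996²·sin(360°/12) = 74.88 mm²); the 19.5×19.5 cube at (10.5, 10.5) contributes its full rectangle (area 380.25 mm²); Taking the union: the 2 present regions are separate (no shared area or edge), so areas and boundary lengths simply add and each stays a separate island — area = 455.13 mm². So its area = 455.13 mm². Layer 78 is larger (679.77 vs 455.13 mm²).

layer 78 (z = 15.6 mm)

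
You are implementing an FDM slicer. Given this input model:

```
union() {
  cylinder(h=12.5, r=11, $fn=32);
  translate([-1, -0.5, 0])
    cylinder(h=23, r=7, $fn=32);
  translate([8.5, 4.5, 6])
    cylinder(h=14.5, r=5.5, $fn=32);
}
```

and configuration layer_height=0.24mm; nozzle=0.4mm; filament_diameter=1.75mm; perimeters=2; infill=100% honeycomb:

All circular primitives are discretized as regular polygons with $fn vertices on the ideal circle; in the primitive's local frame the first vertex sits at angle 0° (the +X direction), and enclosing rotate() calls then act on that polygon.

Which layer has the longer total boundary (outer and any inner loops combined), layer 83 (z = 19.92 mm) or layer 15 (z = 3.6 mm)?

Layer 83 (z = 19.92): the cylinder does not reach this height (z outside [0, 12.5]); the cylinder at (-1, -0.5): section is a regular 32-gon, circumradius r=7 (perimeter = 2·32·7.000·sin(180°/32) = 43.91 mm); the cylinder at (8.5, 4.5): section is a regular 32-gon, circumradius r=5.5 (perimeter = 2·32·5.500·sin(180°/32) = 34.50 mm); Merging all regions: the regions partially overlap (shared area 7.31 mm²), so the edge portions inside another operand are dropped and the merged outline is re-measured after clipping — boundary = 65.24 mm. So its perimeter = 65.24 mm. Layer 15 (z = 3.6): the cylinder: section is a regular 32-gon, circumradius r=11 (perimeter = 2·32·11.000·sin(180°/32) = 69.00 mm); the r=7 cylinder at (-1, -0.5) contributes a regular 32-gon of circumradius 7 (perimeter = 2·32·7.000·sin(180°/32) = 43.91 mm); the cylinder at (8.5, 4.5) does not reach this height (z outside [6, 20.5]); Combining (union): the r=7 cylinder at (-1, -0.5) lies entirely inside the r=11 cylinder, so the union is just the r=11 cylinder — boundary = 69.00 mm. So its perimeter = 69.00 mm. Layer 15 is larger (69.00 vs 65.24 mm).

layer 15 (z = 3.6 mm)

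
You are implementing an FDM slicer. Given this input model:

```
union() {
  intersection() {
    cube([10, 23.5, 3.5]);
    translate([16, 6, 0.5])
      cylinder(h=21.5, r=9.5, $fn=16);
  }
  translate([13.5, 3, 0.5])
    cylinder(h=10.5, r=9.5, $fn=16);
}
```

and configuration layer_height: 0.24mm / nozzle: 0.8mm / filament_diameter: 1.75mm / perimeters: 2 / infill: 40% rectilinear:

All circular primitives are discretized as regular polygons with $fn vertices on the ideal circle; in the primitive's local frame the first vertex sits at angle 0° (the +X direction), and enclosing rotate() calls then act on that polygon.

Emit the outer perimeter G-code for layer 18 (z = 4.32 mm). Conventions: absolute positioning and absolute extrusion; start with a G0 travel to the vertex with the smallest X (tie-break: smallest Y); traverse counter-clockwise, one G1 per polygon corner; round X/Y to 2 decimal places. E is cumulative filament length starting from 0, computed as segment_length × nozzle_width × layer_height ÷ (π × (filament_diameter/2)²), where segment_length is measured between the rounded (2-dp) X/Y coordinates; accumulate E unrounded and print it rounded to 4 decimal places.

G0 X4.00 Y3.00 Z4.32
G1 X4.72 Y-0.64 E0.2962
G1 X6.78 Y-3.72 E0.5920
G1 X9.86 Y-5.78 E0.8878
G1 X13.50 Y-6.50 E1.1839
G1 X17.14 Y-5.78 E1.4801
G1 X20.22 Y-3.72 E1.7759
G1 X22.28 Y-0.64 E2.0717
G1 X23.00 Y3.00 E2.3679
G1 X22.28 Y6.64 E2.6641
G1 X20.22 Y9.72 E2.9599
G1 X17.14 Y11.78 E3.2556
G1 X13.50 Y12.50 E3.5518
G1 X9.86 Y11.78 E3.8480
G1 X6.78 Y9.72 E4.1438
G1 X4.72 Y6.64 E4.4396
G1 X4.00 Y3.00 E4.7358

At z = 4.32 mm: the cube is not intersected at this z (z outside [0, 3.5]); the r=9.5 cylinder at (16, 6) contributes a regular 16-gon of circumradius 9.5; Keeping only the common overlap: at least one operand is absent at this height, so nothing remains; the cylinder at (13.5, 3): section is a regular 16-gon, circumradius r=9.5; Taking the union: only the r=9.5 cylinder at (13.5, 3) is present, so the union is just that shape — 1 connected region. The outline is a single polygon with 16 vertices. Extrusion per mm of travel: 0.8 × 0.24 / (π × 0.875²) = 0.079824. Accumulating E over each segment gives final E = 4.7358.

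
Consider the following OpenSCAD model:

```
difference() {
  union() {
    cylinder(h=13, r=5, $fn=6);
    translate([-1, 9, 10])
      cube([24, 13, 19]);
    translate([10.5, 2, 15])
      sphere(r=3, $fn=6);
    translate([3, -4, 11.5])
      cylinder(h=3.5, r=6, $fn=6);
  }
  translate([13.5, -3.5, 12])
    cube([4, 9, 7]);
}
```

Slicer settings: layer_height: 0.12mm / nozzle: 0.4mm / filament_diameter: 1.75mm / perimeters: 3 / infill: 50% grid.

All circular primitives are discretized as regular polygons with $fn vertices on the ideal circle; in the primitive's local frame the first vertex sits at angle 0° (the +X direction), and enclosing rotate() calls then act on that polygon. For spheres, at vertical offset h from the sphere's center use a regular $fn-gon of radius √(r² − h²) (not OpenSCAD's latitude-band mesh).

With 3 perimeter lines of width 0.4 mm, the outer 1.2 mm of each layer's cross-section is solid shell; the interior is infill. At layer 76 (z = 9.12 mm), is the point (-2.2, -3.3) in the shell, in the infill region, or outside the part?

At z = 9.12 mm: the r=5 cylinder contributes a regular 6-gon of circumradius 5; the cube at (-1, 9) is absent (z outside [10, 29]); the sphere at (10.5, 2) does not reach this height (|z−center|=5.880 > r=3); the cylinder at (3, -4) does not reach this height (z outside [11.5, 15]); Merging all regions: only the r=5 cylinder is present, so the union is just that shape — 1 connected region; the cube at (13.5, -3.5) is absent (z outside [12, 19]); Taking the first minus the rest: none of the subtracted shapes is present at this height, so that combined region is unchanged — 1 connected region. Overall, the cross-section is a single solid region. The nearest boundary edge runs (-5.00, 0.00)→(-2.50, -4.33); distance from the point to it = 0.77 mm. The point is inside the cross-section, 0.77 mm from the nearest boundary — within the 1.2 mm shell band (3 × 0.4).

shell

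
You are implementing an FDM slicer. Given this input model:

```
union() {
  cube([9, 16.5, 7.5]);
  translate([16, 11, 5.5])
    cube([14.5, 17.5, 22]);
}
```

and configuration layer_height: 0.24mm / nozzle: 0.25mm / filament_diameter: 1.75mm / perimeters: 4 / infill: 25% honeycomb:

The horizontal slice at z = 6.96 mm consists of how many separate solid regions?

At z = 6.96 mm: the 9×16.5 cube contributes its full rectangle; the cube at (16, 11) (footprint 14.5×17.5) is included at this height; Combining (union): the 2 present regions are separate (no shared area or edge), so areas and boundary lengths simply add and each stays a separate island — 2 connected regions. The result has 2 disconnected regions.

2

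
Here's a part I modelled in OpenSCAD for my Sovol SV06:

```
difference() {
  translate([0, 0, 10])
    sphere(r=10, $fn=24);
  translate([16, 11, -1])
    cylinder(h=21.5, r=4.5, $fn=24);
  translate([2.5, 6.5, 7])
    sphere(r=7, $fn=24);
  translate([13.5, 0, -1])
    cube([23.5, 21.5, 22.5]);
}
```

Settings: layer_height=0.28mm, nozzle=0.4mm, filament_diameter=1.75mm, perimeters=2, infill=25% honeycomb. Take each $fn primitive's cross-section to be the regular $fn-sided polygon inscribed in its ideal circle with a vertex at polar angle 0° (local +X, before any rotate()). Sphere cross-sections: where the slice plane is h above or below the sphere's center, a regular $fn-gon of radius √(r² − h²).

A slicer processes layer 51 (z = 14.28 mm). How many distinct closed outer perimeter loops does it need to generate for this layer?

At z = 14.28 mm: the r=10 sphere contributes a regular 24-gon of circumradius √(10²−4.28²) = 9.038; the r=4.5 cylinder at (16, 11) gives a regular 24-gon of circumradius 4.5 (constant along its height); the sphere at (2.5, 6.5) is absent (|z−center|=7.280 > r=7); the cube at (13.5, 0) (footprint 23.5×21.5) is included at this height; After the difference (first − rest): starting from the r=10 sphere, the r=4.5 cylinder at (16, 11) misses the remaining region (no effect); the 23.5×21.5 cube at (13.5, 0) misses the remaining region (no effect) — 1 connected region. The result has 1 disconnected region.

1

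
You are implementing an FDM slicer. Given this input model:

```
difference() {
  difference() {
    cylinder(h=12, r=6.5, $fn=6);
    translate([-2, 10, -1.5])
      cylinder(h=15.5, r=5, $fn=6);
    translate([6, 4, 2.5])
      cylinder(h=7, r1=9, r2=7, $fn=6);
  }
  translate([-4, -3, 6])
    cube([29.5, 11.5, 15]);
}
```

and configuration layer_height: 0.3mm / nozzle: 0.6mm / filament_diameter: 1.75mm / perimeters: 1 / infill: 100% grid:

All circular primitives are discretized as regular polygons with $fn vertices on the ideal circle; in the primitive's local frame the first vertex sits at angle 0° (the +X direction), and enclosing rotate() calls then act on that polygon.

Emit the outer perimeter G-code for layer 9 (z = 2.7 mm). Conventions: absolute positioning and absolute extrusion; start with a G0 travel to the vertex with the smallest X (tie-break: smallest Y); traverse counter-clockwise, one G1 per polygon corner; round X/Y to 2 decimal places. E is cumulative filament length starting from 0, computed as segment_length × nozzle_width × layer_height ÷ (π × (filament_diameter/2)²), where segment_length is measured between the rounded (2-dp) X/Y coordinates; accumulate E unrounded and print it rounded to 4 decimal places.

At z = 2.7 mm: the r=6.5 cylinder gives a regular 6-gon of circumradius 6.5 (constant along its height); the cylinder at (-2, 10): section is a regular 6-gon, circumradius r=5; the cone at (6, 4) (r1=9→r2=7) has section circumradius 8.943 here — a regular 6-gon; After the difference (first − rest): starting from the r=6.5 cylinder, the r=5 cylinder at (-2, 10) misses the remaining region (no effect); the cone at (6, 4) partially overlaps it — only the 57.24 mm² overlap (of its 207.78 mm²) is removed, clipping the outline — 1 connected region; the cube at (-4, -3) does not reach this height (z outside [6, 21]); After the difference (first − rest): none of the subtracted shapes is present at this height, so that combined region is unchanged — 1 connected region. The outline is a single polygon with 8 vertices. Extrusion per mm of travel: 0.6 × 0.3 / (π × 0.875²) = 0.074835. Accumulating E over each segment gives final E = 2.7362.

G0 X-6.50 Y0.00 Z2.70
G1 X-3.25 Y-5.63 E0.4865
G1 X3.25 Y-5.63 E0.9729
G1 X4.34 Y-3.74 E1.1362
G1 X1.53 Y-3.74 E1.3465
G1 X-2.94 Y4.00 E2.0154
G1 X-2.00 Y5.63 E2.1562
G1 X-3.25 Y5.63 E2.2497
G1 X-6.50 Y0.00 E2.7362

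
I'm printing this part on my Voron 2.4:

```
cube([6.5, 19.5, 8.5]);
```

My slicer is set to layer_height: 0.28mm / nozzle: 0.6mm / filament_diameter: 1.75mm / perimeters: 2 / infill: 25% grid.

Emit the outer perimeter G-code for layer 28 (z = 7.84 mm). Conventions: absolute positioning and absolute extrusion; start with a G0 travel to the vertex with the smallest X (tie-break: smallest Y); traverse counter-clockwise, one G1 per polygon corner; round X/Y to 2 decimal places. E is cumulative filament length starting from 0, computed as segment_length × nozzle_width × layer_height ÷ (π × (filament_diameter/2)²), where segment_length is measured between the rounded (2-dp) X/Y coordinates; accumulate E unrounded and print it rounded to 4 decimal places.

G0 X0.00 Y0.00 Z7.84
G1 X6.50 Y0.00 E0.4540
G1 X6.50 Y19.50 E1.8160
G1 X0.00 Y19.50 E2.2700
G1 X0.00 Y0.00 E3.6320

At z = 7.84 mm: the 6.5×19.5 cube contributes its full rectangle. The outline is a single polygon with 4 vertices. Extrusion per mm of travel: 0.6 × 0.28 / (π × 0.875²) = 0.069846. Accumulating E over each segment gives final E = 3.6320.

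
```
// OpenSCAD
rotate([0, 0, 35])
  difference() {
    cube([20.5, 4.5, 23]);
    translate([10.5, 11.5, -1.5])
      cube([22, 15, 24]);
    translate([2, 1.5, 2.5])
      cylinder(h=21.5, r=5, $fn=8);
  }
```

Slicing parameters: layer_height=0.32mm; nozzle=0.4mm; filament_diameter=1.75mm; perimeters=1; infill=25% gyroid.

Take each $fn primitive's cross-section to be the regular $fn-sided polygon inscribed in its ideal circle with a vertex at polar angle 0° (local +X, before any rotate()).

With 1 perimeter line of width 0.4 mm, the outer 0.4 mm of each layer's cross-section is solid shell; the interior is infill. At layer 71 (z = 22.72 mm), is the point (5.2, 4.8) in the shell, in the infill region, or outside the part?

At z = 22.72 mm: the cube (footprint 20.5×4.5) is included at this height; the cube at (10.5, 11.5) does not reach this height (z outside [-1.5, 22.5]); the cylinder at (2, 1.5): section is a regular 8-gon, circumradius r=5; After the difference (first − rest): starting from the 20.5×4.5 cube, the r=5 cylinder at (2, 1.5) partially overlaps it — only the 29.17 mm² overlap (of its 70.71 mm²) is removed, clipping the outline — 1 connected region; (whole slice rotated 35° about Z — lengths, areas and connectivity unchanged). Overall, the cross-section is a single solid region. Undo the 35° rotation: the query point maps to (7.013, 0.949) in the un-rotated model frame. The nearest boundary edge runs (6.38, 0.00)→(7.00, 1.50); distance from the point to it = 0.22 mm. The point is inside the cross-section, 0.22 mm from the nearest boundary — within the 0.4 mm shell band (1 × 0.4).

shell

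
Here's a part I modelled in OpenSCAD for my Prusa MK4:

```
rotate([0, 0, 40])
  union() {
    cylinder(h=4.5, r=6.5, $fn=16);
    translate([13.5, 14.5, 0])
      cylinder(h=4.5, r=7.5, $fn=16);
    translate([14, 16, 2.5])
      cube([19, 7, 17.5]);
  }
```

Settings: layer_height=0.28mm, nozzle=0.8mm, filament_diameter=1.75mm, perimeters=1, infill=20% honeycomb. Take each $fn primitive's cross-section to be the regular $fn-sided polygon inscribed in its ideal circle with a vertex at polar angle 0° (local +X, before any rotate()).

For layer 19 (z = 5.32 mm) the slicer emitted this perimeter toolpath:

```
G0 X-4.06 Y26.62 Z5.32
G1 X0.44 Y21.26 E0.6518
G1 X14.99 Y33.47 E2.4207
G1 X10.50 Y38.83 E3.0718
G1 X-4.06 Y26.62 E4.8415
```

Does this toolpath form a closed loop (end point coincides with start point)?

yes

Start point (G0): (-4.06, 26.62). End point (last G1): the path returns to the start — closed.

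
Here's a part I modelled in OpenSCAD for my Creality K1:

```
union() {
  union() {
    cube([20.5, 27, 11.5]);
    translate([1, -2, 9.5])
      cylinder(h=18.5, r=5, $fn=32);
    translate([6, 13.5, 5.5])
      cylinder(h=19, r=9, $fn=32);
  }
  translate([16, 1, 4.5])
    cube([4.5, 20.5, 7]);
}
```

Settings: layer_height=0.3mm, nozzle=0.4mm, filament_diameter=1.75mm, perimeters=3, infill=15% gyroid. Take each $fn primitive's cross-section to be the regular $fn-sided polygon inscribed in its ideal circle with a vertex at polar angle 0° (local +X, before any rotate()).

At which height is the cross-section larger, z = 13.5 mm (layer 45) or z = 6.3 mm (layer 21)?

layer 21 (z = 6.3 mm)

Layer 45 (z = 13.5): the cube does not reach this height (z outside [0, 11.5]); the r=5 cylinder at (1, -2) gives a regular 32-gon of circumradius 5 (constant along its height) (area = (32/2)·5.000²·sin(360°/32) = 78.04 mm²); the r=9 cylinder at (6, 13.5) gives a regular 32-gon of circumradius 9 (constant along its height) (area = (32/2)·9.000²·sin(360°/32) = 252.84 mm²); Combining (union): the 2 present regions are separate (no shared area or edge), so areas and boundary lengths simply add and each stays a separate island — area = 330.87 mm²; the cube at (16, 1) is not intersected at this z (z outside [4.5, 11.5]); Taking the union: only the result so far is present, so the union is just that shape — area = 330.87 mm². So its area = 330.87 mm². Layer 21 (z = 6.3): the cube is present — its section is the full 20.5×27 rectangle (area 553.50 mm²); the cylinder at (1, -2) does not reach this height (z outside [9.5, 28]); the r=9 cylinder at (6, 13.5) gives a regular 32-gon of circumradius 9 (constant along its height) (area = (32/2)·9.000²·sin(360°/32) = 252.84 mm²); Taking the union: the regions partially overlap — summed areas 806.34 mm² minus the doubly-counted overlap 225.39 mm² gives 580.95 mm² — area = 580.95 mm²; the 4.5×20.5 cube at (16, 1) contributes its full rectangle (area 92.25 mm²); Taking the union: the 4.5×20.5 cube at (16, 1) lies entirely inside the result so far, so the union is just the result so far — area = 580.95 mm². So its area = 580.95 mm². Layer 21 is larger (580.95 vs 330.87 mm²).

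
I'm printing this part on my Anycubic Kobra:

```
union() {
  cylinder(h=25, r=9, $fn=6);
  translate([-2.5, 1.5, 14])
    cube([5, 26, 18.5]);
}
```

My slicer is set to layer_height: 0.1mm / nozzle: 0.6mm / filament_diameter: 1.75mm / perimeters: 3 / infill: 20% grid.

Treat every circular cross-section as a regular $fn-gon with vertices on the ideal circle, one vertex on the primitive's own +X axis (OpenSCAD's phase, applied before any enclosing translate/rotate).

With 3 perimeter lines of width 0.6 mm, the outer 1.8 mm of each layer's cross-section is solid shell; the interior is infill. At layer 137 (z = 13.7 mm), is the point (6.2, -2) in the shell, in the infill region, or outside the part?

At z = 13.7 mm: the cylinder: section is a regular 6-gon, circumradius r=9; the cube at (-2.5, 1.5) is absent (z outside [14, 32.5]); Combining (union): only the r=9 cylinder is present, so the union is just that shape — 1 connected region. Overall, the cross-section is a single solid region. The nearest boundary edge runs (4.50, -7.79)→(9.00, 0.00); distance from the point to it = 1.42 mm. The point is inside the cross-section, 1.42 mm from the nearest boundary — within the 1.8 mm shell band (3 × 0.6).

shell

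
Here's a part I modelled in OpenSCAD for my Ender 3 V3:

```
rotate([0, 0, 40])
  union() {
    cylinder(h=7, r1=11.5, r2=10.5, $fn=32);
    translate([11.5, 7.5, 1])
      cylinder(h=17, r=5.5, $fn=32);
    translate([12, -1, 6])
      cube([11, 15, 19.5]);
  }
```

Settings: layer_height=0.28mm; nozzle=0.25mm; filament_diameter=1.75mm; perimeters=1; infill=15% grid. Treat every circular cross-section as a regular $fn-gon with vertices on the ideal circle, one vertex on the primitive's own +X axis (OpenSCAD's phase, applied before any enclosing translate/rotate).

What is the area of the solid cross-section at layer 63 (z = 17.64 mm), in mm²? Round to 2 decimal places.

217.69 mm²

At z = 17.64 mm: the cone does not reach this height (z outside [0, 7]); the r=5.5 cylinder at (11.5, 7.5) contributes a regular 32-gon of circumradius 5.5 (area = (32/2)·5.500²·sin(360°/32) = 94.42 mm²); the 11×15 cube at (12, -1) contributes its full rectangle (area 165.00 mm²); Taking the union: the regions partially overlap — summed areas 259.42 mm² minus the doubly-counted overlap 41.74 mm² gives 217.69 mm² — area = 217.69 mm²; (rotated 40° about Z; rotation is an isometry so areas/perimeters/island counts are preserved). Overall, the cross-section is a single solid region. Net area = 217.69 mm².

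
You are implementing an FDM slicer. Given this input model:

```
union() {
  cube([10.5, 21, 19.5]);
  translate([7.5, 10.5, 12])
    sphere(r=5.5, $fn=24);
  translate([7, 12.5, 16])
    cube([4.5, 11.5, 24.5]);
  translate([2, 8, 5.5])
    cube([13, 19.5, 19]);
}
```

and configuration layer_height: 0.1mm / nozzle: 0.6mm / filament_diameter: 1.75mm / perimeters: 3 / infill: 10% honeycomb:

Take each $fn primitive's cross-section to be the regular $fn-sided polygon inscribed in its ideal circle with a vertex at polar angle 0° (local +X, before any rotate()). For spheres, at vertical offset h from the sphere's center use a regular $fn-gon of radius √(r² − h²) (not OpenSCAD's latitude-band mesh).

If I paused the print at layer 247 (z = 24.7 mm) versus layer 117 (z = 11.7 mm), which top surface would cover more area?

layer 117 (z = 11.7 mm)

Layer 247 (z = 24.7): the cube is not intersected at this z (z outside [0, 19.5]); the sphere at (7.5, 10.5) does not reach this height (|z−center|=12.700 > r=5.5); the cube at (7, 12.5) (footprint 4.5×11.5) is included at this height (area 51.75 mm²); the cube at (2, 8) is not intersected at this z (z outside [5.5, 24.5]); Merging all regions: only the 4.5×11.5 cube at (7, 12.5) is present, so the union is just that shape — area = 51.75 mm². So its area = 51.75 mm². Layer 117 (z = 11.7): the 10.5×21 cube contributes its full rectangle (area 220.50 mm²); the r=5.5 sphere at (7.5, 10.5) slices to a regular 24-gon of circumradius 5.492 (√(r²−h²) with h=0.3 from center) (area = (24/2)·5.492²·sin(360°/24) = 93.67 mm²); the cube at (7, 12.5) is not intersected at this z (z outside [16, 40.5]); the cube at (2, 8) (footprint 13×19.5) is included at this height (area 253.50 mm²); Merging all regions: the regions partially overlap — summed areas 567.67 mm² minus the doubly-counted overlap 201.93 mm² gives 365.74 mm² — area = 365.74 mm². So its area = 365.74 mm². Layer 117 is larger (365.74 vs 51.75 mm²).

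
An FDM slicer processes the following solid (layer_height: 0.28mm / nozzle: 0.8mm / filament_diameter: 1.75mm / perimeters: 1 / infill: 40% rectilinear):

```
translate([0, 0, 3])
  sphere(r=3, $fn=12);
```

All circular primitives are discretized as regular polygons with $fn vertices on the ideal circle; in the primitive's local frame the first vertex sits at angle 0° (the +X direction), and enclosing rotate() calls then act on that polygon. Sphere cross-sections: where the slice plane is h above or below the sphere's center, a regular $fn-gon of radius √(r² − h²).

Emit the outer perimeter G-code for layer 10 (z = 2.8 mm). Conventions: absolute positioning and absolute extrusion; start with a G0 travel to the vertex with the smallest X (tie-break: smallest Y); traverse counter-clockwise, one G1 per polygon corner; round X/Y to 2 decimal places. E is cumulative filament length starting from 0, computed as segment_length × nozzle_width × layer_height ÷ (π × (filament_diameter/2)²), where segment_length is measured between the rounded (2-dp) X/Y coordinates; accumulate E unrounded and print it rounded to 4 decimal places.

G0 X-2.99 Y0.00 Z2.80
G1 X-2.59 Y-1.50 E0.1446
G1 X-1.50 Y-2.59 E0.2881
G1 X0.00 Y-2.99 E0.4327
G1 X1.50 Y-2.59 E0.5773
G1 X2.59 Y-1.50 E0.7208
G1 X2.99 Y0.00 E0.8654
G1 X2.59 Y1.50 E1.0100
G1 X1.50 Y2.59 E1.1535
G1 X0.00 Y2.99 E1.2981
G1 X-1.50 Y2.59 E1.4427
G1 X-2.59 Y1.50 E1.5862
G1 X-2.99 Y0.00 E1.7308

At z = 2.8 mm: the sphere: section is a regular 12-gon, circumradius = √(r²−h²) = √(3²−0.2²) = 2.993. The outline is a single polygon with 12 vertices. Extrusion per mm of travel: 0.8 × 0.28 / (π × 0.875²) = 0.093128. Accumulating E over each segment gives final E = 1.7308.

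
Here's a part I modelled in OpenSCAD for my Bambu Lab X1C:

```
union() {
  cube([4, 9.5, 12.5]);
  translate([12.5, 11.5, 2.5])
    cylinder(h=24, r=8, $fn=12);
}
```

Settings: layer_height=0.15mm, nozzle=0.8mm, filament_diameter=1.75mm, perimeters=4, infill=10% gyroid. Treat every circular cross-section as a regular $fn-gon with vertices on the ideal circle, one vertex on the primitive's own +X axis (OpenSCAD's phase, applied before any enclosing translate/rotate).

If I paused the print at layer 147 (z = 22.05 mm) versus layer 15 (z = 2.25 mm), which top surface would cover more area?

layer 147 (z = 22.05 mm)

Layer 147 (z = 22.05): the cube is absent (z outside [0, 12.5]); the r=8 cylinder at (12.5, 11.5) gives a regular 12-gon of circumradius 8 (constant along its height) (area = (12/2)·8.000²·sin(360°/12) = 192.00 mm²); Merging all regions: only the r=8 cylinder at (12.5, 11.5) is present, so the union is just that shape — area = 192.00 mm². So its area = 192.00 mm². Layer 15 (z = 2.25): the cube (footprint 4×9.5) is included at this height (area 38.00 mm²); the cylinder at (12.5, 11.5) is absent (z outside [2.5, 26.5]); Taking the union: only the 4×9.5 cube is present, so the union is just that shape — area = 38.00 mm². So its area = 38.00 mm². Layer 147 is larger (192.00 vs 38.00 mm²).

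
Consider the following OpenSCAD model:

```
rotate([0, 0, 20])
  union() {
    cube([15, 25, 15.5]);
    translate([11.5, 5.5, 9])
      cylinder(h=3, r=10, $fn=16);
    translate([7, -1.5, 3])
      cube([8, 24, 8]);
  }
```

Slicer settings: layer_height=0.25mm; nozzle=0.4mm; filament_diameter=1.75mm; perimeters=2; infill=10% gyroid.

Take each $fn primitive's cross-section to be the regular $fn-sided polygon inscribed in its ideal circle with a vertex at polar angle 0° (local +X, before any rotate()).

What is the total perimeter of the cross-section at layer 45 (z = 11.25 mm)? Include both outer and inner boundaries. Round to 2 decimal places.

At z = 11.25 mm: the cube is present — its section is the full 15×25 rectangle (perimeter 80.00 mm); the r=10 cylinder at (11.5, 5.5) contributes a regular 16-gon of circumradius 10 (perimeter = 2·16·10.000·sin(180°/16) = 62.43 mm); the cube at (7, -1.5) is not intersected at this z (z outside [3, 11]); Combining (union): the regions partially overlap (shared area 180.90 mm²), so the edge portions inside another operand are dropped and the merged outline is re-measured after clipping — boundary = 90.91 mm; (rotated 20° about Z; rotation is an isometry so areas/perimeters/island counts are preserved). Overall, the cross-section is a single solid region. Total boundary length (outer) = 90.91 mm.

90.91 mm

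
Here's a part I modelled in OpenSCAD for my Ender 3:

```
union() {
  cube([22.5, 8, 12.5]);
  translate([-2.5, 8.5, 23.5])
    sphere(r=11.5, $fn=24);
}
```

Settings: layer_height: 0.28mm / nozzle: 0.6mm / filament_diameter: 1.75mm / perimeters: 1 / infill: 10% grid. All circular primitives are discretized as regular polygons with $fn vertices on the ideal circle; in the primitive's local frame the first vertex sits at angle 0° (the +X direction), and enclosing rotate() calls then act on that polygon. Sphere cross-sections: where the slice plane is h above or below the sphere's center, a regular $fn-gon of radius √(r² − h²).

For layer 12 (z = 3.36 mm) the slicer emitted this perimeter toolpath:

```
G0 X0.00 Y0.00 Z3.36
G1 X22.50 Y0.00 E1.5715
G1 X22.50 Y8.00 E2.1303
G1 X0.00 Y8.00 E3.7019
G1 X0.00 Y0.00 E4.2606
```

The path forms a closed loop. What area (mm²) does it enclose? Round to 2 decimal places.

180.00 mm²

Apply the shoelace formula to the sequence of (X, Y) vertices; enclosed area = 180.00 mm².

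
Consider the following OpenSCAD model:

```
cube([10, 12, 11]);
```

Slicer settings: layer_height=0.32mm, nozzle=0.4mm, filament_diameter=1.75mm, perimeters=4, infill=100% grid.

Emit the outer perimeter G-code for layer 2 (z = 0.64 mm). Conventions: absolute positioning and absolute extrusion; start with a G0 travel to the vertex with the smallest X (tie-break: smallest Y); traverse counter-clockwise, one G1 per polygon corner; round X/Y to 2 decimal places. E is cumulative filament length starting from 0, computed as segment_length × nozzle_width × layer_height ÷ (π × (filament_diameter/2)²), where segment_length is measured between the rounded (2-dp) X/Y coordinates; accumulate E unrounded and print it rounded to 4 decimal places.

At z = 0.64 mm: the cube (footprint 10×12) is included at this height. The outline is a single polygon with 4 vertices. Extrusion per mm of travel: 0.4 × 0.32 / (π × 0.875²) = 0.053216. Accumulating E over each segment gives final E = 2.3415.

G0 X0.00 Y0.00 Z0.64
G1 X10.00 Y0.00 E0.5322
G1 X10.00 Y12.00 E1.1708
G1 X0.00 Y12.00 E1.7029
G1 X0.00 Y0.00 E2.3415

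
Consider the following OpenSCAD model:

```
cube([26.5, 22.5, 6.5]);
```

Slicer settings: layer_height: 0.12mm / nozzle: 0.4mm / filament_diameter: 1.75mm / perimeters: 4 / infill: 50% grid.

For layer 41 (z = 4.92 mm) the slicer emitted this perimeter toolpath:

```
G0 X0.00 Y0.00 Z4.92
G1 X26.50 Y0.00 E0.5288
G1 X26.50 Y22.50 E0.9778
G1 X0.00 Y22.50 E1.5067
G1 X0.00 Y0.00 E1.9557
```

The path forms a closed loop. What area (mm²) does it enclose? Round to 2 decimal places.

596.25 mm²

Apply the shoelace formula to the sequence of (X, Y) vertices; enclosed area = 596.25 mm².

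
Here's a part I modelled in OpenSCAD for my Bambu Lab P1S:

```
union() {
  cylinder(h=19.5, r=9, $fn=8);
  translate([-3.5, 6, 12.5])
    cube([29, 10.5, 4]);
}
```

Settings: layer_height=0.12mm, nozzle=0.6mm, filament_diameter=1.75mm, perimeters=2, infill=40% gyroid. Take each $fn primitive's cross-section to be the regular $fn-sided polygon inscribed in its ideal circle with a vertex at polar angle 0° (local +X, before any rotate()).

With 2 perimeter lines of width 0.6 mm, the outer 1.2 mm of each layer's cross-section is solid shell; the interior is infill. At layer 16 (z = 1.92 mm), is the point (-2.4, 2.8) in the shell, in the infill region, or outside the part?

At z = 1.92 mm: the r=9 cylinder contributes a regular 8-gon of circumradius 9; the cube at (-3.5, 6) is not intersected at this z (z outside [12.5, 16.5]); Combining (union): only the r=9 cylinder is present, so the union is just that shape — 1 connected region. Overall, the cross-section is a single solid region. The nearest boundary edge runs (0.00, 9.00)→(-6.36, 6.36); distance from the point to it = 4.81 mm. The point is inside the cross-section and 4.81 mm from the nearest boundary — more than the 1.2 mm shell width (2 × 0.6), so it's in the infill interior.

infill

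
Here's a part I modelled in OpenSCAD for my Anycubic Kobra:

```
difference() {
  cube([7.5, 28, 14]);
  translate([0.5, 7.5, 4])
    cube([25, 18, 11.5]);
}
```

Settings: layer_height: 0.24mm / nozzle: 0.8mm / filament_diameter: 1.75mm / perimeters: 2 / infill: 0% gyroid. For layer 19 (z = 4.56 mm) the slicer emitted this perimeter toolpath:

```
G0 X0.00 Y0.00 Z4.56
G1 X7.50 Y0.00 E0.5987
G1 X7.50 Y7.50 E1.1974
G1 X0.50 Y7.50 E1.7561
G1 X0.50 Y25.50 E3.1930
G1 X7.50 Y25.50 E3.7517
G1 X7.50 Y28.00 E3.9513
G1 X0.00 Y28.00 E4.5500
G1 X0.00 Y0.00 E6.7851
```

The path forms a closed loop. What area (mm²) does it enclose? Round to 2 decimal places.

Apply the shoelace formula to the sequence of (X, Y) vertices; enclosed area = 84.00 mm².

84.00 mm²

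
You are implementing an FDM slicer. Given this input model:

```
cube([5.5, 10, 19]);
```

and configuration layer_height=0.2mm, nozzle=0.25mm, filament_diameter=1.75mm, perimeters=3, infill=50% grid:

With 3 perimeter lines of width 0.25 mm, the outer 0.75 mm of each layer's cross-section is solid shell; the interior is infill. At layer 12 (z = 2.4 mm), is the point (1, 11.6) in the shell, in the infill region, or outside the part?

At z = 2.4 mm: the cube is present — its section is the full 5.5×10 rectangle. Overall, the cross-section is a single solid region. The nearest boundary edge runs (5.50, 10.00)→(0.00, 10.00); distance from the point to it = 1.60 mm. The point is not inside any of the regions above, so it lies outside the cross-section (1.60 mm from the nearest boundary).

outside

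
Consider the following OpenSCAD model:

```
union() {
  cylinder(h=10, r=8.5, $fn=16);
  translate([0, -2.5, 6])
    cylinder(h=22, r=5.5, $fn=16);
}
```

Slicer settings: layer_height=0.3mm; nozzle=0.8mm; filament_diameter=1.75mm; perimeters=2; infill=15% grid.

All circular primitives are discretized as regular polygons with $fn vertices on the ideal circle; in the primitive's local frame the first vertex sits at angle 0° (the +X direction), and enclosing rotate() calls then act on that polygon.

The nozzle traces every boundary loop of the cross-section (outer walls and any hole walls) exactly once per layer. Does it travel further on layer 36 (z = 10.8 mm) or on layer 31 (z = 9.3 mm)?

layer 31 (z = 9.3 mm)

Layer 36 (z = 10.8): the cylinder does not reach this height (z outside [0, 10]); the cylinder at (0, -2.5): section is a regular 16-gon, circumradius r=5.5 (perimeter = 2·16·5.500·sin(180°/16) = 34.34 mm); Merging all regions: only the r=5.5 cylinder at (0, -2.5) is present, so the union is just that shape — boundary = 34.34 mm. So its perimeter = 34.34 mm. Layer 31 (z = 9.3): the cylinder: section is a regular 16-gon, circumradius r=8.5 (perimeter = 2·16·8.500·sin(180°/16) = 53.06 mm); the cylinder at (0, -2.5): section is a regular 16-gon, circumradius r=5.5 (perimeter = 2·16·5.500·sin(180°/16) = 34.34 mm); Merging all regions: the r=5.5 cylinder at (0, -2.5) lies entirely inside the r=8.5 cylinder, so the union is just the r=8.5 cylinder — boundary = 53.06 mm. So its perimeter = 53.06 mm. Layer 31 is larger (53.06 vs 34.34 mm).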